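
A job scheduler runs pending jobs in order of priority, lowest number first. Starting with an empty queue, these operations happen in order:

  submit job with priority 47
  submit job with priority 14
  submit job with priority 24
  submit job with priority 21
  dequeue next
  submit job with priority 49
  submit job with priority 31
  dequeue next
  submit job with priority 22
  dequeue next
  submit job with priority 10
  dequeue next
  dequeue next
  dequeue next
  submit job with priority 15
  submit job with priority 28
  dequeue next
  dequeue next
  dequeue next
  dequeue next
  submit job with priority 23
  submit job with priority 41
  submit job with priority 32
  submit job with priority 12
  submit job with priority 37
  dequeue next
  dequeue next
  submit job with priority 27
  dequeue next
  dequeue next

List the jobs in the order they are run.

insert 47 → {47}
insert 14 → {14, 47}
insert 24 → {14, 24, 47}
insert 21 → {14, 21, 24, 47}
dequeue next → 14; now {21, 24, 47}
insert 49 → {21, 24, 47, 49}
insert 31 → {21, 24, 31, 47, 49}
dequeue next → 21; now {24, 31, 47, 49}
insert 22 → {22, 24, 31, 47, 49}
dequeue next → 22; now {24, 31, 47, 49}
insert 10 → {10, 24, 31, 47, 49}
dequeue next → 10; now {24, 31, 47, 49}
dequeue next → 24; now {31, 47, 49}
dequeue next → 31; now {47, 49}
insert 15 → {15, 47, 49}
insert 28 → {15, 28, 47, 49}
dequeue next → 15; now {28, 47, 49}
dequeue next → 28; now {47, 49}
dequeue next → 47; now {49}
dequeue next → 49; now {}
insert 23 → {23}
insert 41 → {23, 41}
insert 32 → {23, 32, 41}
insert 12 → {12, 23, 32, 41}
insert 37 → {12, 23, 32, 37, 41}
dequeue next → 12; now {23, 32, 37, 41}
dequeue next → 23; now {32, 37, 41}
insert 27 → {27, 32, 37, 41}
dequeue next → 27; now {32, 37, 41}
dequeue next → 32; now {37, 41}

[14, 21, 22, 10, 24, 31, 15, 28, 47, 49, 12, 23, 27, 32]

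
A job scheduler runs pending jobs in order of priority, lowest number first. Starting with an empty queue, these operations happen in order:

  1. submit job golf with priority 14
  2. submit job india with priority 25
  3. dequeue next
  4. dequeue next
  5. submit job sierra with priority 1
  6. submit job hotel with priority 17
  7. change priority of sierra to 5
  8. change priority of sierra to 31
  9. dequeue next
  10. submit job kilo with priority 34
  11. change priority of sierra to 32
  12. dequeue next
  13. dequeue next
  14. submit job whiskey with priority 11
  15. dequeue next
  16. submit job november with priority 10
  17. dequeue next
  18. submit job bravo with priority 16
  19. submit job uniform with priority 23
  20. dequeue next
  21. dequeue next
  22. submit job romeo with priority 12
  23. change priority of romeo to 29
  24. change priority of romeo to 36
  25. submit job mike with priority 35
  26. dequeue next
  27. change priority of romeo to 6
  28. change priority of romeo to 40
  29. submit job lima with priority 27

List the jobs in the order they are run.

golf → india → hotel → sierra → kilo → whiskey → november → bravo → uniform → mike

add golf (priority 14) → {golf:14}
add india (priority 25) → {golf:14, india:25}
dequeue next → golf; now {india:25}
dequeue next → india; now {}
add sierra (priority 1) → {sierra:1}
add hotel (priority 17) → {sierra:1, hotel:17}
update sierra to priority 5 → {sierra:5, hotel:17}
update sierra to priority 31 → {hotel:17, sierra:31}
dequeue next → hotel; now {sierra:31}
add kilo (priority 34) → {sierra:31, kilo:34}
update sierra to priority 32 → {sierra:32, kilo:34}
dequeue next → sierra; now {kilo:34}
dequeue next → kilo; now {}
add whiskey (priority 11) → {whiskey:11}
dequeue next → whiskey; now {}
add november (priority 10) → {november:10}
dequeue next → november; now {}
add bravo (priority 16) → {bravo:16}
add uniform (priority 23) → {bravo:16, uniform:23}
dequeue next → bravo; now {uniform:23}
dequeue next → uniform; now {}
add romeo (priority 12) → {romeo:12}
update romeo to priority 29 → {romeo:29}
update romeo to priority 36 → {romeo:36}
add mike (priority 35) → {mike:35, romeo:36}
dequeue next → mike; now {romeo:36}
update romeo to priority 6 → {romeo:6}
update romeo to priority 40 → {romeo:40}
add lima (priority 27) → {lima:27, romeo:40}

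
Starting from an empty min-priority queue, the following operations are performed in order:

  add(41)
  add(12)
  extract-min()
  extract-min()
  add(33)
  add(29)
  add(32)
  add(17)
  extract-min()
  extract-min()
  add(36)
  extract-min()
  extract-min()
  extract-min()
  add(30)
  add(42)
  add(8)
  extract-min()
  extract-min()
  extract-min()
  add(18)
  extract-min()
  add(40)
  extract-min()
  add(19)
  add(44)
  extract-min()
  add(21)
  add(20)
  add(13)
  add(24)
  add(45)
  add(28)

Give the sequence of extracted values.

12, 41, 17, 29, 32, 33, 36, 8, 30, 42, 18, 40, 19

insert 41 → {41}
insert 12 → {12, 41}
extract-min → 12; now {41}
extract-min → 41; now {}
insert 33 → {33}
insert 29 → {29, 33}
insert 32 → {29, 32, 33}
insert 17 → {17, 29, 32, 33}
extract-min → 17; now {29, 32, 33}
extract-min → 29; now {32, 33}
insert 36 → {32, 33, 36}
extract-min → 32; now {33, 36}
extract-min → 33; now {36}
extract-min → 36; now {}
insert 30 → {30}
insert 42 → {30, 42}
insert 8 → {8, 30, 42}
extract-min → 8; now {30, 42}
extract-min → 30; now {42}
extract-min → 42; now {}
insert 18 → {18}
extract-min → 18; now {}
insert 40 → {40}
extract-min → 40; now {}
insert 19 → {19}
insert 44 → {19, 44}
extract-min → 19; now {44}
insert 21 → {21, 44}
insert 20 → {20, 21, 44}
insert 13 → {13, 20, 21, 44}
insert 24 → {13, 20, 21, 24, 44}
insert 45 → {13, 20, 21, 24, 44, 45}
insert 28 → {13, 20, 21, 24, 28, 44, 45}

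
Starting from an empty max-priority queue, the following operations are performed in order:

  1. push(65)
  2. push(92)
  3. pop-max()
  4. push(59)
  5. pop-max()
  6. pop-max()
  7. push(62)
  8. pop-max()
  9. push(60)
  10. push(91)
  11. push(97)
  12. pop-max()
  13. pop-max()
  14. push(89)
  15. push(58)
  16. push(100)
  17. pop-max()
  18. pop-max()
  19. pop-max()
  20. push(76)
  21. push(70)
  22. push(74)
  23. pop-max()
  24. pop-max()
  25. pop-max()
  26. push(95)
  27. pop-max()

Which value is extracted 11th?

insert 65 → {65}
insert 92 → {92, 65}
pop-max → 92; now {65}
insert 59 → {65, 59}
pop-max → 65; now {59}
pop-max → 59; now {}
insert 62 → {62}
pop-max → 62; now {}
insert 60 → {60}
insert 91 → {91, 60}
insert 97 → {97, 91, 60}
pop-max → 97; now {91, 60}
pop-max → 91; now {60}
insert 89 → {89, 60}
insert 58 → {89, 60, 58}
insert 100 → {100, 89, 60, 58}
pop-max → 100; now {89, 60, 58}
pop-max → 89; now {60, 58}
pop-max → 60; now {58}
insert 76 → {76, 58}
insert 70 → {76, 70, 58}
insert 74 → {76, 74, 70, 58}
pop-max → 76; now {74, 70, 58}
pop-max → 74; now {70, 58}
pop-max → 70; now {58}
insert 95 → {95, 58}
pop-max → 95; now {58}

74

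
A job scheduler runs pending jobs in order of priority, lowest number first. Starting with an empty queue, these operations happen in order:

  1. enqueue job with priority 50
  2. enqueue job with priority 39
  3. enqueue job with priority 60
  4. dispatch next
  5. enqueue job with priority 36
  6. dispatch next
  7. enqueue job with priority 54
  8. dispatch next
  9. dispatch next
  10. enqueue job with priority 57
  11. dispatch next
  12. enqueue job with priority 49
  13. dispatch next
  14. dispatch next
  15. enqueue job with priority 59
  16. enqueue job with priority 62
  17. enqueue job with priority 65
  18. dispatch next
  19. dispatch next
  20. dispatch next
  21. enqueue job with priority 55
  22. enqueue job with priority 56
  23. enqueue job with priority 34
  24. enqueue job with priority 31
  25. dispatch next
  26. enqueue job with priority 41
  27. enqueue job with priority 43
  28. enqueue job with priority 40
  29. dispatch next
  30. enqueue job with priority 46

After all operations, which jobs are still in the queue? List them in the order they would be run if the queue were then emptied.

insert 50 → {50}
insert 39 → {39, 50}
insert 60 → {39, 50, 60}
dispatch next → 39; now {50, 60}
insert 36 → {36, 50, 60}
dispatch next → 36; now {50, 60}
insert 54 → {50, 54, 60}
dispatch next → 50; now {54, 60}
dispatch next → 54; now {60}
insert 57 → {57, 60}
dispatch next → 57; now {60}
insert 49 → {49, 60}
dispatch next → 49; now {60}
dispatch next → 60; now {}
insert 59 → {59}
insert 62 → {59, 62}
insert 65 → {59, 62, 65}
dispatch next → 59; now {62, 65}
dispatch next → 62; now {65}
dispatch next → 65; now {}
insert 55 → {55}
insert 56 → {55, 56}
insert 34 → {34, 55, 56}
insert 31 → {31, 34, 55, 56}
dispatch next → 31; now {34, 55, 56}
insert 41 → {34, 41, 55, 56}
insert 43 → {34, 41, 43, 55, 56}
insert 40 → {34, 40, 41, 43, 55, 56}
dispatch next → 34; now {40, 41, 43, 55, 56}
insert 46 → {40, 41, 43, 46, 55, 56}

[40, 41, 43, 46, 55, 56]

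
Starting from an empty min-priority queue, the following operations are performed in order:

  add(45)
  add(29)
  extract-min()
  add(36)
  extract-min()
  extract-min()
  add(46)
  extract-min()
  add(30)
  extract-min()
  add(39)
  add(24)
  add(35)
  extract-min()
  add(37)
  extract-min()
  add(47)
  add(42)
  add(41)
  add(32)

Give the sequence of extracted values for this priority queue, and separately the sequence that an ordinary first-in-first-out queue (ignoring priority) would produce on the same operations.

insert 45 → {45}
insert 29 → {29, 45}
extract-min → 29; now {45}
insert 36 → {36, 45}
extract-min → 36; now {45}
extract-min → 45; now {}
insert 46 → {46}
extract-min → 46; now {}
insert 30 → {30}
extract-min → 30; now {}
insert 39 → {39}
insert 24 → {24, 39}
insert 35 → {24, 35, 39}
extract-min → 24; now {35, 39}
insert 37 → {35, 37, 39}
extract-min → 35; now {37, 39}
insert 47 → {37, 39, 47}
insert 42 → {37, 39, 42, 47}
insert 41 → {37, 39, 41, 42, 47}
insert 32 → {32, 37, 39, 41, 42, 47}

priority queue: 29, 36, 45, 46, 30, 24, 35; FIFO queue: [45, 29, 36, 46, 30, 39, 24]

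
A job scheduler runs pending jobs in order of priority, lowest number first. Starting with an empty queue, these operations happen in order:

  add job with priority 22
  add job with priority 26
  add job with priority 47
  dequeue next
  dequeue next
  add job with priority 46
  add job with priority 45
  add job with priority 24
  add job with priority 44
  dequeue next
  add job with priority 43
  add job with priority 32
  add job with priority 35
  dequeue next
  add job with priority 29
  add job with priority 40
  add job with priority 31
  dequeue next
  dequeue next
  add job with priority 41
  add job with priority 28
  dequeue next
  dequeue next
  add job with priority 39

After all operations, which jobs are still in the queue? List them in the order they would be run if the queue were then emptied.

[39, 40, 41, 43, 44, 45, 46, 47]

insert 22 → {22}
insert 26 → {22, 26}
insert 47 → {22, 26, 47}
dequeue next → 22; now {26, 47}
dequeue next → 26; now {47}
insert 46 → {46, 47}
insert 45 → {45, 46, 47}
insert 24 → {24, 45, 46, 47}
insert 44 → {24, 44, 45, 46, 47}
dequeue next → 24; now {44, 45, 46, 47}
insert 43 → {43, 44, 45, 46, 47}
insert 32 → {32, 43, 44, 45, 46, 47}
insert 35 → {32, 35, 43, 44, 45, 46, 47}
dequeue next → 32; now {35, 43, 44, 45, 46, 47}
insert 29 → {29, 35, 43, 44, 45, 46, 47}
insert 40 → {29, 35, 40, 43, 44, 45, 46, 47}
insert 31 → {29, 31, 35, 40, 43, 44, 45, 46, 47}
dequeue next → 29; now {31, 35, 40, 43, 44, 45, 46, 47}
dequeue next → 31; now {35, 40, 43, 44, 45, 46, 47}
insert 41 → {35, 40, 41, 43, 44, 45, 46, 47}
insert 28 → {28, 35, 40, 41, 43, 44, 45, 46, 47}
dequeue next → 28; now {35, 40, 41, 43, 44, 45, 46, 47}
dequeue next → 35; now {40, 41, 43, 44, 45, 46, 47}
insert 39 → {39, 40, 41, 43, 44, 45, 46, 47}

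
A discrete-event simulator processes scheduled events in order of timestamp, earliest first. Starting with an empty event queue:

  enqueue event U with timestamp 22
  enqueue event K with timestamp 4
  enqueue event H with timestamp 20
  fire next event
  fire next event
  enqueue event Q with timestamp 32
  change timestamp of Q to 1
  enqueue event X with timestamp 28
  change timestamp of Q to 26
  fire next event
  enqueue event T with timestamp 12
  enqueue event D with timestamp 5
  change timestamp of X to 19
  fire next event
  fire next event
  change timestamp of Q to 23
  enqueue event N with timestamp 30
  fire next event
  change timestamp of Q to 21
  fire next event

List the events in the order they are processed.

add U (timestamp 22) → {U:22}
add K (timestamp 4) → {K:4, U:22}
add H (timestamp 20) → {K:4, H:20, U:22}
fire next event → K; now {H:20, U:22}
fire next event → H; now {U:22}
add Q (timestamp 32) → {U:22, Q:32}
update Q to timestamp 1 → {Q:1, U:22}
add X (timestamp 28) → {Q:1, U:22, X:28}
update Q to timestamp 26 → {U:22, Q:26, X:28}
fire next event → U; now {Q:26, X:28}
add T (timestamp 12) → {T:12, Q:26, X:28}
add D (timestamp 5) → {D:5, T:12, Q:26, X:28}
update X to timestamp 19 → {D:5, T:12, X:19, Q:26}
fire next event → D; now {T:12, X:19, Q:26}
fire next event → T; now {X:19, Q:26}
update Q to timestamp 23 → {X:19, Q:23}
add N (timestamp 30) → {X:19, Q:23, N:30}
fire next event → X; now {Q:23, N:30}
update Q to timestamp 21 → {Q:21, N:30}
fire next event → Q; now {N:30}

[K, H, U, D, T, X, Q]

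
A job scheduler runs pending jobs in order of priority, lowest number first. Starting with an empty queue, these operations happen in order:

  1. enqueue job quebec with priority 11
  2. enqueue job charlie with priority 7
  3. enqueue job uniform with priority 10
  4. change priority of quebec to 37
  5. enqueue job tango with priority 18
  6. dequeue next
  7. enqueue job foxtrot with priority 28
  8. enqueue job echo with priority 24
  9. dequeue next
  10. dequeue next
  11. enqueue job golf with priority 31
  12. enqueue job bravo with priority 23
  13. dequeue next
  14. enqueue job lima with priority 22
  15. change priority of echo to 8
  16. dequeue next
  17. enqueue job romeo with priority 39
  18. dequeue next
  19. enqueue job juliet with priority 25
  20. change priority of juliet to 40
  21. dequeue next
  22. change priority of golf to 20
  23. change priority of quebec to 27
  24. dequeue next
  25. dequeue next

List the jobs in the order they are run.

add quebec (priority 11) → {quebec:11}
add charlie (priority 7) → {charlie:7, quebec:11}
add uniform (priority 10) → {charlie:7, uniform:10, quebec:11}
update quebec to priority 37 → {charlie:7, uniform:10, quebec:37}
add tango (priority 18) → {charlie:7, uniform:10, tango:18, quebec:37}
dequeue next → charlie; now {uniform:10, tango:18, quebec:37}
add foxtrot (priority 28) → {uniform:10, tango:18, foxtrot:28, quebec:37}
add echo (priority 24) → {uniform:10, tango:18, echo:24, foxtrot:28, quebec:37}
dequeue next → uniform; now {tango:18, echo:24, foxtrot:28, quebec:37}
dequeue next → tango; now {echo:24, foxtrot:28, quebec:37}
add golf (priority 31) → {echo:24, foxtrot:28, golf:31, quebec:37}
add bravo (priority 23) → {bravo:23, echo:24, foxtrot:28, golf:31, quebec:37}
dequeue next → bravo; now {echo:24, foxtrot:28, golf:31, quebec:37}
add lima (priority 22) → {lima:22, echo:24, foxtrot:28, golf:31, quebec:37}
update echo to priority 8 → {echo:8, lima:22, foxtrot:28, golf:31, quebec:37}
dequeue next → echo; now {lima:22, foxtrot:28, golf:31, quebec:37}
add romeo (priority 39) → {lima:22, foxtrot:28, golf:31, quebec:37, romeo:39}
dequeue next → lima; now {foxtrot:28, golf:31, quebec:37, romeo:39}
add juliet (priority 25) → {juliet:25, foxtrot:28, golf:31, quebec:37, romeo:39}
update juliet to priority 40 → {foxtrot:28, golf:31, quebec:37, romeo:39, juliet:40}
dequeue next → foxtrot; now {golf:31, quebec:37, romeo:39, juliet:40}
update golf to priority 20 → {golf:20, quebec:37, romeo:39, juliet:40}
update quebec to priority 27 → {golf:20, quebec:27, romeo:39, juliet:40}
dequeue next → golf; now {quebec:27, romeo:39, juliet:40}
dequeue next → quebec; now {romeo:39, juliet:40}

[charlie, uniform, tango, bravo, echo, lima, foxtrot, golf, quebec]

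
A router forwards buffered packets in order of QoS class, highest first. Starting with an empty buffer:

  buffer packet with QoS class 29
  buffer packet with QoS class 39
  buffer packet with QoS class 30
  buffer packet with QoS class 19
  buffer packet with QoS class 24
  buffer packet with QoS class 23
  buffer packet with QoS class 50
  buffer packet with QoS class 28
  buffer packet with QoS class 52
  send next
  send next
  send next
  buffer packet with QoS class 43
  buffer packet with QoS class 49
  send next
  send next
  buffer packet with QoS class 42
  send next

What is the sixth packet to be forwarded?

42

insert 29 → {29}
insert 39 → {39, 29}
insert 30 → {39, 30, 29}
insert 19 → {39, 30, 29, 19}
insert 24 → {39, 30, 29, 24, 19}
insert 23 → {39, 30, 29, 24, 23, 19}
insert 50 → {50, 39, 30, 29, 24, 23, 19}
insert 28 → {50, 39, 30, 29, 28, 24, 23, 19}
insert 52 → {52, 50, 39, 30, 29, 28, 24, 23, 19}
send next → 52; now {50, 39, 30, 29, 28, 24, 23, 19}
send next → 50; now {39, 30, 29, 28, 24, 23, 19}
send next → 39; now {30, 29, 28, 24, 23, 19}
insert 43 → {43, 30, 29, 28, 24, 23, 19}
insert 49 → {49, 43, 30, 29, 28, 24, 23, 19}
send next → 49; now {43, 30, 29, 28, 24, 23, 19}
send next → 43; now {30, 29, 28, 24, 23, 19}
insert 42 → {42, 30, 29, 28, 24, 23, 19}
send next → 42; now {30, 29, 28, 24, 23, 19}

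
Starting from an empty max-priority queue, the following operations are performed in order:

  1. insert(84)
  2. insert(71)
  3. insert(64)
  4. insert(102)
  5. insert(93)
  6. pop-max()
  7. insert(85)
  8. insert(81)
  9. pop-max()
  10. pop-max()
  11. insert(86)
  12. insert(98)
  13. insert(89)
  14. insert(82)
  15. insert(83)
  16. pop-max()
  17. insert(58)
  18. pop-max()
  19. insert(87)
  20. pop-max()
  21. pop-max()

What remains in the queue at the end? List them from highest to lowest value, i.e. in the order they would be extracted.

insert 84 → {84}
insert 71 → {84, 71}
insert 64 → {84, 71, 64}
insert 102 → {102, 84, 71, 64}
insert 93 → {102, 93, 84, 71, 64}
pop-max → 102; now {93, 84, 71, 64}
insert 85 → {93, 85, 84, 71, 64}
insert 81 → {93, 85, 84, 81, 71, 64}
pop-max → 93; now {85, 84, 81, 71, 64}
pop-max → 85; now {84, 81, 71, 64}
insert 86 → {86, 84, 81, 71, 64}
insert 98 → {98, 86, 84, 81, 71, 64}
insert 89 → {98, 89, 86, 84, 81, 71, 64}
insert 82 → {98, 89, 86, 84, 82, 81, 71, 64}
insert 83 → {98, 89, 86, 84, 83, 82, 81, 71, 64}
pop-max → 98; now {89, 86, 84, 83, 82, 81, 71, 64}
insert 58 → {89, 86, 84, 83, 82, 81, 71, 64, 58}
pop-max → 89; now {86, 84, 83, 82, 81, 71, 64, 58}
insert 87 → {87, 86, 84, 83, 82, 81, 71, 64, 58}
pop-max → 87; now {86, 84, 83, 82, 81, 71, 64, 58}
pop-max → 86; now {84, 83, 82, 81, 71, 64, 58}

84, 83, 82, 81, 71, 64, 58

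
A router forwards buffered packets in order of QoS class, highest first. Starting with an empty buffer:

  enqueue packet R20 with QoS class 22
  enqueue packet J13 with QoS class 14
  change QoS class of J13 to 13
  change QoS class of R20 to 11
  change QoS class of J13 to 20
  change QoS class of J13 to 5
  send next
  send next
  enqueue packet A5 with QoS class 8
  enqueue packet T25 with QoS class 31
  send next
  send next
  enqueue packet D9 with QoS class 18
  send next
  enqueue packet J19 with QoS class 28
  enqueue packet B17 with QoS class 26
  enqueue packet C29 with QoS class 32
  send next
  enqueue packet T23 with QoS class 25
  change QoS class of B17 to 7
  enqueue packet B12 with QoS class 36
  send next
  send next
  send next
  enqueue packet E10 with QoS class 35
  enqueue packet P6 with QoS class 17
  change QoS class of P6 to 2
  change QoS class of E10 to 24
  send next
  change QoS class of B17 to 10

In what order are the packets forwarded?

add R20 (QoS class 22) → {R20:22}
add J13 (QoS class 14) → {R20:22, J13:14}
update J13 to QoS class 13 → {R20:22, J13:13}
update R20 to QoS class 11 → {J13:13, R20:11}
update J13 to QoS class 20 → {J13:20, R20:11}
update J13 to QoS class 5 → {R20:11, J13:5}
send next → R20; now {J13:5}
send next → J13; now {}
add A5 (QoS class 8) → {A5:8}
add T25 (QoS class 31) → {T25:31, A5:8}
send next → T25; now {A5:8}
send next → A5; now {}
add D9 (QoS class 18) → {D9:18}
send next → D9; now {}
add J19 (QoS class 28) → {J19:28}
add B17 (QoS class 26) → {J19:28, B17:26}
add C29 (QoS class 32) → {C29:32, J19:28, B17:26}
send next → C29; now {J19:28, B17:26}
add T23 (QoS class 25) → {J19:28, B17:26, T23:25}
update B17 to QoS class 7 → {J19:28, T23:25, B17:7}
add B12 (QoS class 36) → {B12:36, J19:28, T23:25, B17:7}
send next → B12; now {J19:28, T23:25, B17:7}
send next → J19; now {T23:25, B17:7}
send next → T23; now {B17:7}
add E10 (QoS class 35) → {E10:35, B17:7}
add P6 (QoS class 17) → {E10:35, P6:17, B17:7}
update P6 to QoS class 2 → {E10:35, B17:7, P6:2}
update E10 to QoS class 24 → {E10:24, B17:7, P6:2}
send next → E10; now {B17:7, P6:2}
update B17 to QoS class 10 → {B17:10, P6:2}

R20 → J13 → T25 → A5 → D9 → C29 → B12 → J19 → T23 → E10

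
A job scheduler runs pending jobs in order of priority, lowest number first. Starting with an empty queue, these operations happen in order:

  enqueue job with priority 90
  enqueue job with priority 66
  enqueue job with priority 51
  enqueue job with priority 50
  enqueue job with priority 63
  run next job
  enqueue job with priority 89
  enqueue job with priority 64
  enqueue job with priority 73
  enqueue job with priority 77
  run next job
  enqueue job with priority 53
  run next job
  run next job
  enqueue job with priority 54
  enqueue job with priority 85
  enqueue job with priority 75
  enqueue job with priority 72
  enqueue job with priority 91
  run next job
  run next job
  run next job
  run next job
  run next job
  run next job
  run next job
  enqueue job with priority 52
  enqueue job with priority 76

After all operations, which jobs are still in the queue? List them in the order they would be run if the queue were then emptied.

insert 90 → {90}
insert 66 → {66, 90}
insert 51 → {51, 66, 90}
insert 50 → {50, 51, 66, 90}
insert 63 → {50, 51, 63, 66, 90}
run next job → 50; now {51, 63, 66, 90}
insert 89 → {51, 63, 66, 89, 90}
insert 64 → {51, 63, 64, 66, 89, 90}
insert 73 → {51, 63, 64, 66, 73, 89, 90}
insert 77 → {51, 63, 64, 66, 73, 77, 89, 90}
run next job → 51; now {63, 64, 66, 73, 77, 89, 90}
insert 53 → {53, 63, 64, 66, 73, 77, 89, 90}
run next job → 53; now {63, 64, 66, 73, 77, 89, 90}
run next job → 63; now {64, 66, 73, 77, 89, 90}
insert 54 → {54, 64, 66, 73, 77, 89, 90}
insert 85 → {54, 64, 66, 73, 77, 85, 89, 90}
insert 75 → {54, 64, 66, 73, 75, 77, 85, 89, 90}
insert 72 → {54, 64, 66, 72, 73, 75, 77, 85, 89, 90}
insert 91 → {54, 64, 66, 72, 73, 75, 77, 85, 89, 90, 91}
run next job → 54; now {64, 66, 72, 73, 75, 77, 85, 89, 90, 91}
run next job → 64; now {66, 72, 73, 75, 77, 85, 89, 90, 91}
run next job → 66; now {72, 73, 75, 77, 85, 89, 90, 91}
run next job → 72; now {73, 75, 77, 85, 89, 90, 91}
run next job → 73; now {75, 77, 85, 89, 90, 91}
run next job → 75; now {77, 85, 89, 90, 91}
run next job → 77; now {85, 89, 90, 91}
insert 52 → {52, 85, 89, 90, 91}
insert 76 → {52, 76, 85, 89, 90, 91}

52 → 76 → 85 → 89 → 90 → 91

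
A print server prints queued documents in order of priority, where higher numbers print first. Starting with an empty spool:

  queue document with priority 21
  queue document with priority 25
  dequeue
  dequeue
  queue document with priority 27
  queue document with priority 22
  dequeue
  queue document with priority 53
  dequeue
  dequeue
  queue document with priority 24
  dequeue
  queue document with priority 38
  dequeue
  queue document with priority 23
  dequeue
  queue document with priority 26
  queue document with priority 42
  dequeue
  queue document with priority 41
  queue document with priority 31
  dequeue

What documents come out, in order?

[25, 21, 27, 53, 22, 24, 38, 23, 42, 41]

insert 21 → {21}
insert 25 → {25, 21}
dequeue → 25; now {21}
dequeue → 21; now {}
insert 27 → {27}
insert 22 → {27, 22}
dequeue → 27; now {22}
insert 53 → {53, 22}
dequeue → 53; now {22}
dequeue → 22; now {}
insert 24 → {24}
dequeue → 24; now {}
insert 38 → {38}
dequeue → 38; now {}
insert 23 → {23}
dequeue → 23; now {}
insert 26 → {26}
insert 42 → {42, 26}
dequeue → 42; now {26}
insert 41 → {41, 26}
insert 31 → {41, 31, 26}
dequeue → 41; now {31, 26}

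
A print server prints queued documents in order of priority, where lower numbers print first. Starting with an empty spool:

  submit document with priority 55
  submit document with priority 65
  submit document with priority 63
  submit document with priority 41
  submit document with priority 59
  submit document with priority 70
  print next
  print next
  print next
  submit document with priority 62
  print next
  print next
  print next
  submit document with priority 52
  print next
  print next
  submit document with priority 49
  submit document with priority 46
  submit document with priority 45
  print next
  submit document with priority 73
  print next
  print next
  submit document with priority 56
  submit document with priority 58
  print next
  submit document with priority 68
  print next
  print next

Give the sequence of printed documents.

insert 55 → {55}
insert 65 → {55, 65}
insert 63 → {55, 63, 65}
insert 41 → {41, 55, 63, 65}
insert 59 → {41, 55, 59, 63, 65}
insert 70 → {41, 55, 59, 63, 65, 70}
print next → 41; now {55, 59, 63, 65, 70}
print next → 55; now {59, 63, 65, 70}
print next → 59; now {63, 65, 70}
insert 62 → {62, 63, 65, 70}
print next → 62; now {63, 65, 70}
print next → 63; now {65, 70}
print next → 65; now {70}
insert 52 → {52, 70}
print next → 52; now {70}
print next → 70; now {}
insert 49 → {49}
insert 46 → {46, 49}
insert 45 → {45, 46, 49}
print next → 45; now {46, 49}
insert 73 → {46, 49, 73}
print next → 46; now {49, 73}
print next → 49; now {73}
insert 56 → {56, 73}
insert 58 → {56, 58, 73}
print next → 56; now {58, 73}
insert 68 → {58, 68, 73}
print next → 58; now {68, 73}
print next → 68; now {73}

[41, 55, 59, 62, 63, 65, 52, 70, 45, 46, 49, 56, 58, 68]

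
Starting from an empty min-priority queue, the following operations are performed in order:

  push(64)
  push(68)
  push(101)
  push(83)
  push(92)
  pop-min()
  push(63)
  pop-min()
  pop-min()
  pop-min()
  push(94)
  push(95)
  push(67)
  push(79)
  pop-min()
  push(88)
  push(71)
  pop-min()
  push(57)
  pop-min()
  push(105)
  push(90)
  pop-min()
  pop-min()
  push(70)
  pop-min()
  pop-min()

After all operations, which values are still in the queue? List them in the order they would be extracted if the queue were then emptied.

92 → 94 → 95 → 101 → 105

insert 64 → {64}
insert 68 → {64, 68}
insert 101 → {64, 68, 101}
insert 83 → {64, 68, 83, 101}
insert 92 → {64, 68, 83, 92, 101}
pop-min → 64; now {68, 83, 92, 101}
insert 63 → {63, 68, 83, 92, 101}
pop-min → 63; now {68, 83, 92, 101}
pop-min → 68; now {83, 92, 101}
pop-min → 83; now {92, 101}
insert 94 → {92, 94, 101}
insert 95 → {92, 94, 95, 101}
insert 67 → {67, 92, 94, 95, 101}
insert 79 → {67, 79, 92, 94, 95, 101}
pop-min → 67; now {79, 92, 94, 95, 101}
insert 88 → {79, 88, 92, 94, 95, 101}
insert 71 → {71, 79, 88, 92, 94, 95, 101}
pop-min → 71; now {79, 88, 92, 94, 95, 101}
insert 57 → {57, 79, 88, 92, 94, 95, 101}
pop-min → 57; now {79, 88, 92, 94, 95, 101}
insert 105 → {79, 88, 92, 94, 95, 101, 105}
insert 90 → {79, 88, 90, 92, 94, 95, 101, 105}
pop-min → 79; now {88, 90, 92, 94, 95, 101, 105}
pop-min → 88; now {90, 92, 94, 95, 101, 105}
insert 70 → {70, 90, 92, 94, 95, 101, 105}
pop-min → 70; now {90, 92, 94, 95, 101, 105}
pop-min → 90; now {92, 94, 95, 101, 105}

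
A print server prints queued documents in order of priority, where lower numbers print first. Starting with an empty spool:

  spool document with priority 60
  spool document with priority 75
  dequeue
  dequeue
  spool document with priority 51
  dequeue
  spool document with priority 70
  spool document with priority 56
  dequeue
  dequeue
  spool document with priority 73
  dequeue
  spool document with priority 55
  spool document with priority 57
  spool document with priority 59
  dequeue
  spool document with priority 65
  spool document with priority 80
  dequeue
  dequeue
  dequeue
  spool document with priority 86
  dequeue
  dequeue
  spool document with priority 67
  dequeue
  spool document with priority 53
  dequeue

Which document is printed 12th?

insert 60 → {60}
insert 75 → {60, 75}
dequeue → 60; now {75}
dequeue → 75; now {}
insert 51 → {51}
dequeue → 51; now {}
insert 70 → {70}
insert 56 → {56, 70}
dequeue → 56; now {70}
dequeue → 70; now {}
insert 73 → {73}
dequeue → 73; now {}
insert 55 → {55}
insert 57 → {55, 57}
insert 59 → {55, 57, 59}
dequeue → 55; now {57, 59}
insert 65 → {57, 59, 65}
insert 80 → {57, 59, 65, 80}
dequeue → 57; now {59, 65, 80}
dequeue → 59; now {65, 80}
dequeue → 65; now {80}
insert 86 → {80, 86}
dequeue → 80; now {86}
dequeue → 86; now {}
insert 67 → {67}
dequeue → 67; now {}
insert 53 → {53}
dequeue → 53; now {}

86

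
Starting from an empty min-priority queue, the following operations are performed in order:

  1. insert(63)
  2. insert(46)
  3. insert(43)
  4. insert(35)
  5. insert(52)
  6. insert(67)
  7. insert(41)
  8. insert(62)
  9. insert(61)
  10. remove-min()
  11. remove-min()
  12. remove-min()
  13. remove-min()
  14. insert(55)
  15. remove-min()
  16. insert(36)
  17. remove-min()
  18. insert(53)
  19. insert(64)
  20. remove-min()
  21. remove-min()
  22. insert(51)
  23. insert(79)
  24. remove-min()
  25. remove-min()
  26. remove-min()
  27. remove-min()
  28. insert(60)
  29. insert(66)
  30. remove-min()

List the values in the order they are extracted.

35, 41, 43, 46, 52, 36, 53, 55, 51, 61, 62, 63, 60

insert 63 → {63}
insert 46 → {46, 63}
insert 43 → {43, 46, 63}
insert 35 → {35, 43, 46, 63}
insert 52 → {35, 43, 46, 52, 63}
insert 67 → {35, 43, 46, 52, 63, 67}
insert 41 → {35, 41, 43, 46, 52, 63, 67}
insert 62 → {35, 41, 43, 46, 52, 62, 63, 67}
insert 61 → {35, 41, 43, 46, 52, 61, 62, 63, 67}
remove-min → 35; now {41, 43, 46, 52, 61, 62, 63, 67}
remove-min → 41; now {43, 46, 52, 61, 62, 63, 67}
remove-min → 43; now {46, 52, 61, 62, 63, 67}
remove-min → 46; now {52, 61, 62, 63, 67}
insert 55 → {52, 55, 61, 62, 63, 67}
remove-min → 52; now {55, 61, 62, 63, 67}
insert 36 → {36, 55, 61, 62, 63, 67}
remove-min → 36; now {55, 61, 62, 63, 67}
insert 53 → {53, 55, 61, 62, 63, 67}
insert 64 → {53, 55, 61, 62, 63, 64, 67}
remove-min → 53; now {55, 61, 62, 63, 64, 67}
remove-min → 55; now {61, 62, 63, 64, 67}
insert 51 → {51, 61, 62, 63, 64, 67}
insert 79 → {51, 61, 62, 63, 64, 67, 79}
remove-min → 51; now {61, 62, 63, 64, 67, 79}
remove-min → 61; now {62, 63, 64, 67, 79}
remove-min → 62; now {63, 64, 67, 79}
remove-min → 63; now {64, 67, 79}
insert 60 → {60, 64, 67, 79}
insert 66 → {60, 64, 66, 67, 79}
remove-min → 60; now {64, 66, 67, 79}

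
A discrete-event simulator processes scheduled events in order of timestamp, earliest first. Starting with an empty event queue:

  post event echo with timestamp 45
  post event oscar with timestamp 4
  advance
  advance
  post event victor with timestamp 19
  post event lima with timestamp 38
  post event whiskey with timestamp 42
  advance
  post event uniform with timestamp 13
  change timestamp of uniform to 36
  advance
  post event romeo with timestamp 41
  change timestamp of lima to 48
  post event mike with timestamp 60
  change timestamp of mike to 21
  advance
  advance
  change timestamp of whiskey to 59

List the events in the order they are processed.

add echo (timestamp 45) → {echo:45}
add oscar (timestamp 4) → {oscar:4, echo:45}
advance → oscar; now {echo:45}
advance → echo; now {}
add victor (timestamp 19) → {victor:19}
add lima (timestamp 38) → {victor:19, lima:38}
add whiskey (timestamp 42) → {victor:19, lima:38, whiskey:42}
advance → victor; now {lima:38, whiskey:42}
add uniform (timestamp 13) → {uniform:13, lima:38, whiskey:42}
update uniform to timestamp 36 → {uniform:36, lima:38, whiskey:42}
advance → uniform; now {lima:38, whiskey:42}
add romeo (timestamp 41) → {lima:38, romeo:41, whiskey:42}
update lima to timestamp 48 → {romeo:41, whiskey:42, lima:48}
add mike (timestamp 60) → {romeo:41, whiskey:42, lima:48, mike:60}
update mike to timestamp 21 → {mike:21, romeo:41, whiskey:42, lima:48}
advance → mike; now {romeo:41, whiskey:42, lima:48}
advance → romeo; now {whiskey:42, lima:48}
update whiskey to timestamp 59 → {lima:48, whiskey:59}

oscar → echo → victor → uniform → mike → romeo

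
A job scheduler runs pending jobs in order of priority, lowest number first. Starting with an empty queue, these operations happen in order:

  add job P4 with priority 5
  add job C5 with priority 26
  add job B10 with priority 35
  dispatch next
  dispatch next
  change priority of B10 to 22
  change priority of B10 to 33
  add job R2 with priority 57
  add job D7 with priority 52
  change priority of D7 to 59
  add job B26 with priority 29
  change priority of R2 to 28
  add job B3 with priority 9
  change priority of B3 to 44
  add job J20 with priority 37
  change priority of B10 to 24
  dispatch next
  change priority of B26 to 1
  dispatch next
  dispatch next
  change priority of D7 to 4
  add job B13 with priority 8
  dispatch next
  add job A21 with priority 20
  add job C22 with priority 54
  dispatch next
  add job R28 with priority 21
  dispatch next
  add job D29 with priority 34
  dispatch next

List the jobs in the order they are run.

add P4 (priority 5) → {P4:5}
add C5 (priority 26) → {P4:5, C5:26}
add B10 (priority 35) → {P4:5, C5:26, B10:35}
dispatch next → P4; now {C5:26, B10:35}
dispatch next → C5; now {B10:35}
update B10 to priority 22 → {B10:22}
update B10 to priority 33 → {B10:33}
add R2 (priority 57) → {B10:33, R2:57}
add D7 (priority 52) → {B10:33, D7:52, R2:57}
update D7 to priority 59 → {B10:33, R2:57, D7:59}
add B26 (priority 29) → {B26:29, B10:33, R2:57, D7:59}
update R2 to priority 28 → {R2:28, B26:29, B10:33, D7:59}
add B3 (priority 9) → {B3:9, R2:28, B26:29, B10:33, D7:59}
update B3 to priority 44 → {R2:28, B26:29, B10:33, B3:44, D7:59}
add J20 (priority 37) → {R2:28, B26:29, B10:33, J20:37, B3:44, D7:59}
update B10 to priority 24 → {B10:24, R2:28, B26:29, J20:37, B3:44, D7:59}
dispatch next → B10; now {R2:28, B26:29, J20:37, B3:44, D7:59}
update B26 to priority 1 → {B26:1, R2:28, J20:37, B3:44, D7:59}
dispatch next → B26; now {R2:28, J20:37, B3:44, D7:59}
dispatch next → R2; now {J20:37, B3:44, D7:59}
update D7 to priority 4 → {D7:4, J20:37, B3:44}
add B13 (priority 8) → {D7:4, B13:8, J20:37, B3:44}
dispatch next → D7; now {B13:8, J20:37, B3:44}
add A21 (priority 20) → {B13:8, A21:20, J20:37, B3:44}
add C22 (priority 54) → {B13:8, A21:20, J20:37, B3:44, C22:54}
dispatch next → B13; now {A21:20, J20:37, B3:44, C22:54}
add R28 (priority 21) → {A21:20, R28:21, J20:37, B3:44, C22:54}
dispatch next → A21; now {R28:21, J20:37, B3:44, C22:54}
add D29 (priority 34) → {R28:21, D29:34, J20:37, B3:44, C22:54}
dispatch next → R28; now {D29:34, J20:37, B3:44, C22:54}

P4 → C5 → B10 → B26 → R2 → D7 → B13 → A21 → R28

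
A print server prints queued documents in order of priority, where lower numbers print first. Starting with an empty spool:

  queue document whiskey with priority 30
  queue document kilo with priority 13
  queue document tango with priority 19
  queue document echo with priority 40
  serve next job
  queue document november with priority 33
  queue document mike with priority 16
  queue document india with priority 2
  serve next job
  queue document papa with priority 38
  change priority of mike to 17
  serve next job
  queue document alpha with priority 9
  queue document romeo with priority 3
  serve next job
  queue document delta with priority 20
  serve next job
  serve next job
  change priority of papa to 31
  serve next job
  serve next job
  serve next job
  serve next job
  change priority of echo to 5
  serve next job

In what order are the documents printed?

kilo → india → mike → romeo → alpha → tango → delta → whiskey → papa → november → echo

add whiskey (priority 30) → {whiskey:30}
add kilo (priority 13) → {kilo:13, whiskey:30}
add tango (priority 19) → {kilo:13, tango:19, whiskey:30}
add echo (priority 40) → {kilo:13, tango:19, whiskey:30, echo:40}
serve next job → kilo; now {tango:19, whiskey:30, echo:40}
add november (priority 33) → {tango:19, whiskey:30, november:33, echo:40}
add mike (priority 16) → {mike:16, tango:19, whiskey:30, november:33, echo:40}
add india (priority 2) → {india:2, mike:16, tango:19, whiskey:30, november:33, echo:40}
serve next job → india; now {mike:16, tango:19, whiskey:30, november:33, echo:40}
add papa (priority 38) → {mike:16, tango:19, whiskey:30, november:33, papa:38, echo:40}
update mike to priority 17 → {mike:17, tango:19, whiskey:30, november:33, papa:38, echo:40}
serve next job → mike; now {tango:19, whiskey:30, november:33, papa:38, echo:40}
add alpha (priority 9) → {alpha:9, tango:19, whiskey:30, november:33, papa:38, echo:40}
add romeo (priority 3) → {romeo:3, alpha:9, tango:19, whiskey:30, november:33, papa:38, echo:40}
serve next job → romeo; now {alpha:9, tango:19, whiskey:30, november:33, papa:38, echo:40}
add delta (priority 20) → {alpha:9, tango:19, delta:20, whiskey:30, november:33, papa:38, echo:40}
serve next job → alpha; now {tango:19, delta:20, whiskey:30, november:33, papa:38, echo:40}
serve next job → tango; now {delta:20, whiskey:30, november:33, papa:38, echo:40}
update papa to priority 31 → {delta:20, whiskey:30, papa:31, november:33, echo:40}
serve next job → delta; now {whiskey:30, papa:31, november:33, echo:40}
serve next job → whiskey; now {papa:31, november:33, echo:40}
serve next job → papa; now {november:33, echo:40}
serve next job → november; now {echo:40}
update echo to priority 5 → {echo:5}
serve next job → echo; now {}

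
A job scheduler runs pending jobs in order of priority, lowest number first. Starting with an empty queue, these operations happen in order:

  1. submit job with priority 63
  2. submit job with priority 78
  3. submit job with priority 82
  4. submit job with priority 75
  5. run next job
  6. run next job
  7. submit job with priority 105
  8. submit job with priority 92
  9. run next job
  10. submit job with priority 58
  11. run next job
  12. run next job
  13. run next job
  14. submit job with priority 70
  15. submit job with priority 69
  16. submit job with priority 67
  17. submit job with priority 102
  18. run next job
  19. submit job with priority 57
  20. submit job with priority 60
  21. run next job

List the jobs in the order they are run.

insert 63 → {63}
insert 78 → {63, 78}
insert 82 → {63, 78, 82}
insert 75 → {63, 75, 78, 82}
run next job → 63; now {75, 78, 82}
run next job → 75; now {78, 82}
insert 105 → {78, 82, 105}
insert 92 → {78, 82, 92, 105}
run next job → 78; now {82, 92, 105}
insert 58 → {58, 82, 92, 105}
run next job → 58; now {82, 92, 105}
run next job → 82; now {92, 105}
run next job → 92; now {105}
insert 70 → {70, 105}
insert 69 → {69, 70, 105}
insert 67 → {67, 69, 70, 105}
insert 102 → {67, 69, 70, 102, 105}
run next job → 67; now {69, 70, 102, 105}
insert 57 → {57, 69, 70, 102, 105}
insert 60 → {57, 60, 69, 70, 102, 105}
run next job → 57; now {60, 69, 70, 102, 105}

[63, 75, 78, 58, 82, 92, 67, 57]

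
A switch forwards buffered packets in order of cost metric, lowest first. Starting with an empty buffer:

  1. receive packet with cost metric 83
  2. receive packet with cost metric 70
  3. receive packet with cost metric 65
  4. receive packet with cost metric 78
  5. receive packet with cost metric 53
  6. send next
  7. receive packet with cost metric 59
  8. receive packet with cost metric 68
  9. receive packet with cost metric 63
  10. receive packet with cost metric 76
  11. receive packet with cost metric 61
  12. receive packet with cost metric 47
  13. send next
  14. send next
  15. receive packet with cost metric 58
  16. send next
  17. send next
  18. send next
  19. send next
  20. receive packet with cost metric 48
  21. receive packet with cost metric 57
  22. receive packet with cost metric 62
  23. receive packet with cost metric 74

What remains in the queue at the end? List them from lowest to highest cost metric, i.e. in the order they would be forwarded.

[48, 57, 62, 68, 70, 74, 76, 78, 83]

insert 83 → {83}
insert 70 → {70, 83}
insert 65 → {65, 70, 83}
insert 78 → {65, 70, 78, 83}
insert 53 → {53, 65, 70, 78, 83}
send next → 53; now {65, 70, 78, 83}
insert 59 → {59, 65, 70, 78, 83}
insert 68 → {59, 65, 68, 70, 78, 83}
insert 63 → {59, 63, 65, 68, 70, 78, 83}
insert 76 → {59, 63, 65, 68, 70, 76, 78, 83}
insert 61 → {59, 61, 63, 65, 68, 70, 76, 78, 83}
insert 47 → {47, 59, 61, 63, 65, 68, 70, 76, 78, 83}
send next → 47; now {59, 61, 63, 65, 68, 70, 76, 78, 83}
send next → 59; now {61, 63, 65, 68, 70, 76, 78, 83}
insert 58 → {58, 61, 63, 65, 68, 70, 76, 78, 83}
send next → 58; now {61, 63, 65, 68, 70, 76, 78, 83}
send next → 61; now {63, 65, 68, 70, 76, 78, 83}
send next → 63; now {65, 68, 70, 76, 78, 83}
send next → 65; now {68, 70, 76, 78, 83}
insert 48 → {48, 68, 70, 76, 78, 83}
insert 57 → {48, 57, 68, 70, 76, 78, 83}
insert 62 → {48, 57, 62, 68, 70, 76, 78, 83}
insert 74 → {48, 57, 62, 68, 70, 74, 76, 78, 83}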